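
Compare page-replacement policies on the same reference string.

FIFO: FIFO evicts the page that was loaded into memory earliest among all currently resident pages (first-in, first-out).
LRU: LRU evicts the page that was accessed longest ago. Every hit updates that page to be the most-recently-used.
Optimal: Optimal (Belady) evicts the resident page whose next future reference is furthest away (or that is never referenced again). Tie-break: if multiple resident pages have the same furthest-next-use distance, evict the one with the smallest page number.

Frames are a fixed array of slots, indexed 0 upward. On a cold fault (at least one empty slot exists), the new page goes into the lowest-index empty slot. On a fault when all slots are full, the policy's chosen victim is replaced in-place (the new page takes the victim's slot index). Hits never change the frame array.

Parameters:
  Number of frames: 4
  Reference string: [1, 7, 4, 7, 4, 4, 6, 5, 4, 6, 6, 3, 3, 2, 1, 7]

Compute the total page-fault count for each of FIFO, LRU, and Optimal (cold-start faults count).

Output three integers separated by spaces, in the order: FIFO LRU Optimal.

Answer: 9 9 8

Derivation:
--- FIFO ---
  step 0: ref 1 -> FAULT, frames=[1,-,-,-] (faults so far: 1)
  step 1: ref 7 -> FAULT, frames=[1,7,-,-] (faults so far: 2)
  step 2: ref 4 -> FAULT, frames=[1,7,4,-] (faults so far: 3)
  step 3: ref 7 -> HIT, frames=[1,7,4,-] (faults so far: 3)
  step 4: ref 4 -> HIT, frames=[1,7,4,-] (faults so far: 3)
  step 5: ref 4 -> HIT, frames=[1,7,4,-] (faults so far: 3)
  step 6: ref 6 -> FAULT, frames=[1,7,4,6] (faults so far: 4)
  step 7: ref 5 -> FAULT, evict 1, frames=[5,7,4,6] (faults so far: 5)
  step 8: ref 4 -> HIT, frames=[5,7,4,6] (faults so far: 5)
  step 9: ref 6 -> HIT, frames=[5,7,4,6] (faults so far: 5)
  step 10: ref 6 -> HIT, frames=[5,7,4,6] (faults so far: 5)
  step 11: ref 3 -> FAULT, evict 7, frames=[5,3,4,6] (faults so far: 6)
  step 12: ref 3 -> HIT, frames=[5,3,4,6] (faults so far: 6)
  step 13: ref 2 -> FAULT, evict 4, frames=[5,3,2,6] (faults so far: 7)
  step 14: ref 1 -> FAULT, evict 6, frames=[5,3,2,1] (faults so far: 8)
  step 15: ref 7 -> FAULT, evict 5, frames=[7,3,2,1] (faults so far: 9)
  FIFO total faults: 9
--- LRU ---
  step 0: ref 1 -> FAULT, frames=[1,-,-,-] (faults so far: 1)
  step 1: ref 7 -> FAULT, frames=[1,7,-,-] (faults so far: 2)
  step 2: ref 4 -> FAULT, frames=[1,7,4,-] (faults so far: 3)
  step 3: ref 7 -> HIT, frames=[1,7,4,-] (faults so far: 3)
  step 4: ref 4 -> HIT, frames=[1,7,4,-] (faults so far: 3)
  step 5: ref 4 -> HIT, frames=[1,7,4,-] (faults so far: 3)
  step 6: ref 6 -> FAULT, frames=[1,7,4,6] (faults so far: 4)
  step 7: ref 5 -> FAULT, evict 1, frames=[5,7,4,6] (faults so far: 5)
  step 8: ref 4 -> HIT, frames=[5,7,4,6] (faults so far: 5)
  step 9: ref 6 -> HIT, frames=[5,7,4,6] (faults so far: 5)
  step 10: ref 6 -> HIT, frames=[5,7,4,6] (faults so far: 5)
  step 11: ref 3 -> FAULT, evict 7, frames=[5,3,4,6] (faults so far: 6)
  step 12: ref 3 -> HIT, frames=[5,3,4,6] (faults so far: 6)
  step 13: ref 2 -> FAULT, evict 5, frames=[2,3,4,6] (faults so far: 7)
  step 14: ref 1 -> FAULT, evict 4, frames=[2,3,1,6] (faults so far: 8)
  step 15: ref 7 -> FAULT, evict 6, frames=[2,3,1,7] (faults so far: 9)
  LRU total faults: 9
--- Optimal ---
  step 0: ref 1 -> FAULT, frames=[1,-,-,-] (faults so far: 1)
  step 1: ref 7 -> FAULT, frames=[1,7,-,-] (faults so far: 2)
  step 2: ref 4 -> FAULT, frames=[1,7,4,-] (faults so far: 3)
  step 3: ref 7 -> HIT, frames=[1,7,4,-] (faults so far: 3)
  step 4: ref 4 -> HIT, frames=[1,7,4,-] (faults so far: 3)
  step 5: ref 4 -> HIT, frames=[1,7,4,-] (faults so far: 3)
  step 6: ref 6 -> FAULT, frames=[1,7,4,6] (faults so far: 4)
  step 7: ref 5 -> FAULT, evict 7, frames=[1,5,4,6] (faults so far: 5)
  step 8: ref 4 -> HIT, frames=[1,5,4,6] (faults so far: 5)
  step 9: ref 6 -> HIT, frames=[1,5,4,6] (faults so far: 5)
  step 10: ref 6 -> HIT, frames=[1,5,4,6] (faults so far: 5)
  step 11: ref 3 -> FAULT, evict 4, frames=[1,5,3,6] (faults so far: 6)
  step 12: ref 3 -> HIT, frames=[1,5,3,6] (faults so far: 6)
  step 13: ref 2 -> FAULT, evict 3, frames=[1,5,2,6] (faults so far: 7)
  step 14: ref 1 -> HIT, frames=[1,5,2,6] (faults so far: 7)
  step 15: ref 7 -> FAULT, evict 1, frames=[7,5,2,6] (faults so far: 8)
  Optimal total faults: 8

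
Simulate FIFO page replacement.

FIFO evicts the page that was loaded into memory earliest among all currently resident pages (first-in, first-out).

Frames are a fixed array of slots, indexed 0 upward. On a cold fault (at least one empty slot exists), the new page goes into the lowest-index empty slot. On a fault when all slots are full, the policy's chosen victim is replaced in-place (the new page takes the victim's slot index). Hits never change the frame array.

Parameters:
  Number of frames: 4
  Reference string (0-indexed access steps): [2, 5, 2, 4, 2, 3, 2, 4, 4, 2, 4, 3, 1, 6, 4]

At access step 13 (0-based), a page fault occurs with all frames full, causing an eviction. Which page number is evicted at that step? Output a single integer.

Answer: 5

Derivation:
Step 0: ref 2 -> FAULT, frames=[2,-,-,-]
Step 1: ref 5 -> FAULT, frames=[2,5,-,-]
Step 2: ref 2 -> HIT, frames=[2,5,-,-]
Step 3: ref 4 -> FAULT, frames=[2,5,4,-]
Step 4: ref 2 -> HIT, frames=[2,5,4,-]
Step 5: ref 3 -> FAULT, frames=[2,5,4,3]
Step 6: ref 2 -> HIT, frames=[2,5,4,3]
Step 7: ref 4 -> HIT, frames=[2,5,4,3]
Step 8: ref 4 -> HIT, frames=[2,5,4,3]
Step 9: ref 2 -> HIT, frames=[2,5,4,3]
Step 10: ref 4 -> HIT, frames=[2,5,4,3]
Step 11: ref 3 -> HIT, frames=[2,5,4,3]
Step 12: ref 1 -> FAULT, evict 2, frames=[1,5,4,3]
Step 13: ref 6 -> FAULT, evict 5, frames=[1,6,4,3]
At step 13: evicted page 5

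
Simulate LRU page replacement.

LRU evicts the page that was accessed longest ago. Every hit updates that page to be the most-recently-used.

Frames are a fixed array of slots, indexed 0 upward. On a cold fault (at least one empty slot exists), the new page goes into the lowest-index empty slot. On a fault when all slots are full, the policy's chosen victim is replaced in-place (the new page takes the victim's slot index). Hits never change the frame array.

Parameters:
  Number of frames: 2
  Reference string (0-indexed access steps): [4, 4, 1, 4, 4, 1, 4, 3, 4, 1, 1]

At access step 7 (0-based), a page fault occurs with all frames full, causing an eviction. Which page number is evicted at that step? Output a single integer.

Step 0: ref 4 -> FAULT, frames=[4,-]
Step 1: ref 4 -> HIT, frames=[4,-]
Step 2: ref 1 -> FAULT, frames=[4,1]
Step 3: ref 4 -> HIT, frames=[4,1]
Step 4: ref 4 -> HIT, frames=[4,1]
Step 5: ref 1 -> HIT, frames=[4,1]
Step 6: ref 4 -> HIT, frames=[4,1]
Step 7: ref 3 -> FAULT, evict 1, frames=[4,3]
At step 7: evicted page 1

Answer: 1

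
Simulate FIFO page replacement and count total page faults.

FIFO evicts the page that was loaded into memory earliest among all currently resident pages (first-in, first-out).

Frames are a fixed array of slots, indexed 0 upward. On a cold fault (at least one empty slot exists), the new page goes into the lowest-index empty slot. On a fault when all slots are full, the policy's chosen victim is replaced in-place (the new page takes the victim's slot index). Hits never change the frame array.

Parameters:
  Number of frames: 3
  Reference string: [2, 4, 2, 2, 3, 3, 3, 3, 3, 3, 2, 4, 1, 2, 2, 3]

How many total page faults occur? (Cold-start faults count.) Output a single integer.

Step 0: ref 2 → FAULT, frames=[2,-,-]
Step 1: ref 4 → FAULT, frames=[2,4,-]
Step 2: ref 2 → HIT, frames=[2,4,-]
Step 3: ref 2 → HIT, frames=[2,4,-]
Step 4: ref 3 → FAULT, frames=[2,4,3]
Step 5: ref 3 → HIT, frames=[2,4,3]
Step 6: ref 3 → HIT, frames=[2,4,3]
Step 7: ref 3 → HIT, frames=[2,4,3]
Step 8: ref 3 → HIT, frames=[2,4,3]
Step 9: ref 3 → HIT, frames=[2,4,3]
Step 10: ref 2 → HIT, frames=[2,4,3]
Step 11: ref 4 → HIT, frames=[2,4,3]
Step 12: ref 1 → FAULT (evict 2), frames=[1,4,3]
Step 13: ref 2 → FAULT (evict 4), frames=[1,2,3]
Step 14: ref 2 → HIT, frames=[1,2,3]
Step 15: ref 3 → HIT, frames=[1,2,3]
Total faults: 5

Answer: 5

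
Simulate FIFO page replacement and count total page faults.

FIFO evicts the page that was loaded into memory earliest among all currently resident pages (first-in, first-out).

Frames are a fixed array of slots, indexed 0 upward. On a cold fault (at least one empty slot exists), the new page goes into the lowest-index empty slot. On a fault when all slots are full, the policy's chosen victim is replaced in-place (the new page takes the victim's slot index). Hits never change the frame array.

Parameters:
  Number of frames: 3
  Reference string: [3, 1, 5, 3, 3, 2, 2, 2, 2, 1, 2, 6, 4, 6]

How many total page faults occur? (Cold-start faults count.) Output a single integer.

Answer: 6

Derivation:
Step 0: ref 3 → FAULT, frames=[3,-,-]
Step 1: ref 1 → FAULT, frames=[3,1,-]
Step 2: ref 5 → FAULT, frames=[3,1,5]
Step 3: ref 3 → HIT, frames=[3,1,5]
Step 4: ref 3 → HIT, frames=[3,1,5]
Step 5: ref 2 → FAULT (evict 3), frames=[2,1,5]
Step 6: ref 2 → HIT, frames=[2,1,5]
Step 7: ref 2 → HIT, frames=[2,1,5]
Step 8: ref 2 → HIT, frames=[2,1,5]
Step 9: ref 1 → HIT, frames=[2,1,5]
Step 10: ref 2 → HIT, frames=[2,1,5]
Step 11: ref 6 → FAULT (evict 1), frames=[2,6,5]
Step 12: ref 4 → FAULT (evict 5), frames=[2,6,4]
Step 13: ref 6 → HIT, frames=[2,6,4]
Total faults: 6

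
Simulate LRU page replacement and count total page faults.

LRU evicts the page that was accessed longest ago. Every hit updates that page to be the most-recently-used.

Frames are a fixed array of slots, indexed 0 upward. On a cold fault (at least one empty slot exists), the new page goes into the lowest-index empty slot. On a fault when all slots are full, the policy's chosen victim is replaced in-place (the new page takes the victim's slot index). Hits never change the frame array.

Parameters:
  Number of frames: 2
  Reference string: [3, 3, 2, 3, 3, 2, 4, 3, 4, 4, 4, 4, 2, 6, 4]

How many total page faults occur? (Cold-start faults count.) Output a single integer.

Answer: 7

Derivation:
Step 0: ref 3 → FAULT, frames=[3,-]
Step 1: ref 3 → HIT, frames=[3,-]
Step 2: ref 2 → FAULT, frames=[3,2]
Step 3: ref 3 → HIT, frames=[3,2]
Step 4: ref 3 → HIT, frames=[3,2]
Step 5: ref 2 → HIT, frames=[3,2]
Step 6: ref 4 → FAULT (evict 3), frames=[4,2]
Step 7: ref 3 → FAULT (evict 2), frames=[4,3]
Step 8: ref 4 → HIT, frames=[4,3]
Step 9: ref 4 → HIT, frames=[4,3]
Step 10: ref 4 → HIT, frames=[4,3]
Step 11: ref 4 → HIT, frames=[4,3]
Step 12: ref 2 → FAULT (evict 3), frames=[4,2]
Step 13: ref 6 → FAULT (evict 4), frames=[6,2]
Step 14: ref 4 → FAULT (evict 2), frames=[6,4]
Total faults: 7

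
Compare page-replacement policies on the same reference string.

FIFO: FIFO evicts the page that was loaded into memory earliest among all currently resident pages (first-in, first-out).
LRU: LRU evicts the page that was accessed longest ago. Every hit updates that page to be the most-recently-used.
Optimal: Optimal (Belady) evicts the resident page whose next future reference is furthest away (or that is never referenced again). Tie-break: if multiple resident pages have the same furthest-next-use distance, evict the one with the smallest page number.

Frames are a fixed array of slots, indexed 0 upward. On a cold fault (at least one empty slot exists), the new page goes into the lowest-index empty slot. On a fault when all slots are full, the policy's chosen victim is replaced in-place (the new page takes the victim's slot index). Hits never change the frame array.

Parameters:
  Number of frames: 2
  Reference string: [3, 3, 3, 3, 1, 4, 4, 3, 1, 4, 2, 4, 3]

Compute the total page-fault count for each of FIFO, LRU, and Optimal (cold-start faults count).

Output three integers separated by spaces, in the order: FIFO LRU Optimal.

Answer: 8 8 6

Derivation:
--- FIFO ---
  step 0: ref 3 -> FAULT, frames=[3,-] (faults so far: 1)
  step 1: ref 3 -> HIT, frames=[3,-] (faults so far: 1)
  step 2: ref 3 -> HIT, frames=[3,-] (faults so far: 1)
  step 3: ref 3 -> HIT, frames=[3,-] (faults so far: 1)
  step 4: ref 1 -> FAULT, frames=[3,1] (faults so far: 2)
  step 5: ref 4 -> FAULT, evict 3, frames=[4,1] (faults so far: 3)
  step 6: ref 4 -> HIT, frames=[4,1] (faults so far: 3)
  step 7: ref 3 -> FAULT, evict 1, frames=[4,3] (faults so far: 4)
  step 8: ref 1 -> FAULT, evict 4, frames=[1,3] (faults so far: 5)
  step 9: ref 4 -> FAULT, evict 3, frames=[1,4] (faults so far: 6)
  step 10: ref 2 -> FAULT, evict 1, frames=[2,4] (faults so far: 7)
  step 11: ref 4 -> HIT, frames=[2,4] (faults so far: 7)
  step 12: ref 3 -> FAULT, evict 4, frames=[2,3] (faults so far: 8)
  FIFO total faults: 8
--- LRU ---
  step 0: ref 3 -> FAULT, frames=[3,-] (faults so far: 1)
  step 1: ref 3 -> HIT, frames=[3,-] (faults so far: 1)
  step 2: ref 3 -> HIT, frames=[3,-] (faults so far: 1)
  step 3: ref 3 -> HIT, frames=[3,-] (faults so far: 1)
  step 4: ref 1 -> FAULT, frames=[3,1] (faults so far: 2)
  step 5: ref 4 -> FAULT, evict 3, frames=[4,1] (faults so far: 3)
  step 6: ref 4 -> HIT, frames=[4,1] (faults so far: 3)
  step 7: ref 3 -> FAULT, evict 1, frames=[4,3] (faults so far: 4)
  step 8: ref 1 -> FAULT, evict 4, frames=[1,3] (faults so far: 5)
  step 9: ref 4 -> FAULT, evict 3, frames=[1,4] (faults so far: 6)
  step 10: ref 2 -> FAULT, evict 1, frames=[2,4] (faults so far: 7)
  step 11: ref 4 -> HIT, frames=[2,4] (faults so far: 7)
  step 12: ref 3 -> FAULT, evict 2, frames=[3,4] (faults so far: 8)
  LRU total faults: 8
--- Optimal ---
  step 0: ref 3 -> FAULT, frames=[3,-] (faults so far: 1)
  step 1: ref 3 -> HIT, frames=[3,-] (faults so far: 1)
  step 2: ref 3 -> HIT, frames=[3,-] (faults so far: 1)
  step 3: ref 3 -> HIT, frames=[3,-] (faults so far: 1)
  step 4: ref 1 -> FAULT, frames=[3,1] (faults so far: 2)
  step 5: ref 4 -> FAULT, evict 1, frames=[3,4] (faults so far: 3)
  step 6: ref 4 -> HIT, frames=[3,4] (faults so far: 3)
  step 7: ref 3 -> HIT, frames=[3,4] (faults so far: 3)
  step 8: ref 1 -> FAULT, evict 3, frames=[1,4] (faults so far: 4)
  step 9: ref 4 -> HIT, frames=[1,4] (faults so far: 4)
  step 10: ref 2 -> FAULT, evict 1, frames=[2,4] (faults so far: 5)
  step 11: ref 4 -> HIT, frames=[2,4] (faults so far: 5)
  step 12: ref 3 -> FAULT, evict 2, frames=[3,4] (faults so far: 6)
  Optimal total faults: 6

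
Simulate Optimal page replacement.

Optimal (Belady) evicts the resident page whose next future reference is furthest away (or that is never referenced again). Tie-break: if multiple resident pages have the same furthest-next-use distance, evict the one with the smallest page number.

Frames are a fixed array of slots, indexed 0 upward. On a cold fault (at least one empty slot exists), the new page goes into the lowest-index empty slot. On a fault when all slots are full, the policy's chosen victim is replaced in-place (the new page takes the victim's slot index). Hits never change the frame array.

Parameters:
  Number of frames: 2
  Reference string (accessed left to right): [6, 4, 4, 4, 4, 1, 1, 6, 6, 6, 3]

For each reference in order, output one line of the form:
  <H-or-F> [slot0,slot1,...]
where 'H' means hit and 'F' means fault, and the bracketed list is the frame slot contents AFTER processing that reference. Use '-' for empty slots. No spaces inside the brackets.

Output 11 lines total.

F [6,-]
F [6,4]
H [6,4]
H [6,4]
H [6,4]
F [6,1]
H [6,1]
H [6,1]
H [6,1]
H [6,1]
F [6,3]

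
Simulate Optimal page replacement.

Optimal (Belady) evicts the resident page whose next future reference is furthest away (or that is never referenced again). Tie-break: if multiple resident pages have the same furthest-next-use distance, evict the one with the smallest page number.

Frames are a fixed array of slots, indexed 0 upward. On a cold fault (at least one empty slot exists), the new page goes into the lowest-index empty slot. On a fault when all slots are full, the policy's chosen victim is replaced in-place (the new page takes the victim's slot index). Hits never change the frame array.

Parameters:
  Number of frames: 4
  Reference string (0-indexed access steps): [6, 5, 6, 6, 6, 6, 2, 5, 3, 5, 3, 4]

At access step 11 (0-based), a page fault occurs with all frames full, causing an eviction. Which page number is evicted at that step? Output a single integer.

Step 0: ref 6 -> FAULT, frames=[6,-,-,-]
Step 1: ref 5 -> FAULT, frames=[6,5,-,-]
Step 2: ref 6 -> HIT, frames=[6,5,-,-]
Step 3: ref 6 -> HIT, frames=[6,5,-,-]
Step 4: ref 6 -> HIT, frames=[6,5,-,-]
Step 5: ref 6 -> HIT, frames=[6,5,-,-]
Step 6: ref 2 -> FAULT, frames=[6,5,2,-]
Step 7: ref 5 -> HIT, frames=[6,5,2,-]
Step 8: ref 3 -> FAULT, frames=[6,5,2,3]
Step 9: ref 5 -> HIT, frames=[6,5,2,3]
Step 10: ref 3 -> HIT, frames=[6,5,2,3]
Step 11: ref 4 -> FAULT, evict 2, frames=[6,5,4,3]
At step 11: evicted page 2

Answer: 2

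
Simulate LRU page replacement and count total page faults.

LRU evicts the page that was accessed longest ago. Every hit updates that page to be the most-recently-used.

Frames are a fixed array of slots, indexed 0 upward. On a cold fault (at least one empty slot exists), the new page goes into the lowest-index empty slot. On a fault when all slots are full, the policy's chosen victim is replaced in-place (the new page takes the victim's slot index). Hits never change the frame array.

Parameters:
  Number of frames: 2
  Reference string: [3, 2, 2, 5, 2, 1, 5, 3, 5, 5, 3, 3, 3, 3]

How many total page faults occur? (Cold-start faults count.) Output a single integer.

Answer: 6

Derivation:
Step 0: ref 3 → FAULT, frames=[3,-]
Step 1: ref 2 → FAULT, frames=[3,2]
Step 2: ref 2 → HIT, frames=[3,2]
Step 3: ref 5 → FAULT (evict 3), frames=[5,2]
Step 4: ref 2 → HIT, frames=[5,2]
Step 5: ref 1 → FAULT (evict 5), frames=[1,2]
Step 6: ref 5 → FAULT (evict 2), frames=[1,5]
Step 7: ref 3 → FAULT (evict 1), frames=[3,5]
Step 8: ref 5 → HIT, frames=[3,5]
Step 9: ref 5 → HIT, frames=[3,5]
Step 10: ref 3 → HIT, frames=[3,5]
Step 11: ref 3 → HIT, frames=[3,5]
Step 12: ref 3 → HIT, frames=[3,5]
Step 13: ref 3 → HIT, frames=[3,5]
Total faults: 6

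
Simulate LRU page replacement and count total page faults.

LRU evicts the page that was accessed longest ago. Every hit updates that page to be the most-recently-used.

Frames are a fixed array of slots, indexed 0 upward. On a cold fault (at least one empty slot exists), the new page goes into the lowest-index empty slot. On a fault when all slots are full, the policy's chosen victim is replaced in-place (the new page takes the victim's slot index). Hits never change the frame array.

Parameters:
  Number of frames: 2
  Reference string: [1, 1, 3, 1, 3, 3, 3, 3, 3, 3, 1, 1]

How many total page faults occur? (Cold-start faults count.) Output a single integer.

Step 0: ref 1 → FAULT, frames=[1,-]
Step 1: ref 1 → HIT, frames=[1,-]
Step 2: ref 3 → FAULT, frames=[1,3]
Step 3: ref 1 → HIT, frames=[1,3]
Step 4: ref 3 → HIT, frames=[1,3]
Step 5: ref 3 → HIT, frames=[1,3]
Step 6: ref 3 → HIT, frames=[1,3]
Step 7: ref 3 → HIT, frames=[1,3]
Step 8: ref 3 → HIT, frames=[1,3]
Step 9: ref 3 → HIT, frames=[1,3]
Step 10: ref 1 → HIT, frames=[1,3]
Step 11: ref 1 → HIT, frames=[1,3]
Total faults: 2

Answer: 2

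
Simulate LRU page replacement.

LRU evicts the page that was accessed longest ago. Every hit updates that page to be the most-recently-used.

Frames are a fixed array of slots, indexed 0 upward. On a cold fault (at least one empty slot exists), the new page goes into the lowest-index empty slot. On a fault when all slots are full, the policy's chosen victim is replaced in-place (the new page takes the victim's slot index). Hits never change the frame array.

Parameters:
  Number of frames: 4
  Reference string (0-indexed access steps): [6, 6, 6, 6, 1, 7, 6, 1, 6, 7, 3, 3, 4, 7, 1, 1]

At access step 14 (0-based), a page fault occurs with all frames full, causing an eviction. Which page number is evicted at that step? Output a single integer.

Step 0: ref 6 -> FAULT, frames=[6,-,-,-]
Step 1: ref 6 -> HIT, frames=[6,-,-,-]
Step 2: ref 6 -> HIT, frames=[6,-,-,-]
Step 3: ref 6 -> HIT, frames=[6,-,-,-]
Step 4: ref 1 -> FAULT, frames=[6,1,-,-]
Step 5: ref 7 -> FAULT, frames=[6,1,7,-]
Step 6: ref 6 -> HIT, frames=[6,1,7,-]
Step 7: ref 1 -> HIT, frames=[6,1,7,-]
Step 8: ref 6 -> HIT, frames=[6,1,7,-]
Step 9: ref 7 -> HIT, frames=[6,1,7,-]
Step 10: ref 3 -> FAULT, frames=[6,1,7,3]
Step 11: ref 3 -> HIT, frames=[6,1,7,3]
Step 12: ref 4 -> FAULT, evict 1, frames=[6,4,7,3]
Step 13: ref 7 -> HIT, frames=[6,4,7,3]
Step 14: ref 1 -> FAULT, evict 6, frames=[1,4,7,3]
At step 14: evicted page 6

Answer: 6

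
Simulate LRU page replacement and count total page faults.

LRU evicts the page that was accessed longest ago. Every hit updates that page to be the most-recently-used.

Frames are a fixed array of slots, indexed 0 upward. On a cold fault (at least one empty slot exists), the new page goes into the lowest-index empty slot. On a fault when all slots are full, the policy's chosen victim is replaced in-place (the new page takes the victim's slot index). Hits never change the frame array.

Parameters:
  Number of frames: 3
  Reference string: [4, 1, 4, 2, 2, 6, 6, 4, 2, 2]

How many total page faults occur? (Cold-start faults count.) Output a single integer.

Step 0: ref 4 → FAULT, frames=[4,-,-]
Step 1: ref 1 → FAULT, frames=[4,1,-]
Step 2: ref 4 → HIT, frames=[4,1,-]
Step 3: ref 2 → FAULT, frames=[4,1,2]
Step 4: ref 2 → HIT, frames=[4,1,2]
Step 5: ref 6 → FAULT (evict 1), frames=[4,6,2]
Step 6: ref 6 → HIT, frames=[4,6,2]
Step 7: ref 4 → HIT, frames=[4,6,2]
Step 8: ref 2 → HIT, frames=[4,6,2]
Step 9: ref 2 → HIT, frames=[4,6,2]
Total faults: 4

Answer: 4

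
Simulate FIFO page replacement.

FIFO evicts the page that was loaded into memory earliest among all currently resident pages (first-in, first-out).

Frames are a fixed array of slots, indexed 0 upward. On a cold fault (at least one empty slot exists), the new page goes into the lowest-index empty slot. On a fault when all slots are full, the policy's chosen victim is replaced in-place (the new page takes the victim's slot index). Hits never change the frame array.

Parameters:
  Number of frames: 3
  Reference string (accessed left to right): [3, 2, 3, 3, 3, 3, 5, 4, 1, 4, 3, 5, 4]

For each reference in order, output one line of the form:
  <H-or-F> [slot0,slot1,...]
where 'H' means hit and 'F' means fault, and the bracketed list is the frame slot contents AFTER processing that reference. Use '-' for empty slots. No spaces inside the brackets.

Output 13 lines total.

F [3,-,-]
F [3,2,-]
H [3,2,-]
H [3,2,-]
H [3,2,-]
H [3,2,-]
F [3,2,5]
F [4,2,5]
F [4,1,5]
H [4,1,5]
F [4,1,3]
F [5,1,3]
F [5,4,3]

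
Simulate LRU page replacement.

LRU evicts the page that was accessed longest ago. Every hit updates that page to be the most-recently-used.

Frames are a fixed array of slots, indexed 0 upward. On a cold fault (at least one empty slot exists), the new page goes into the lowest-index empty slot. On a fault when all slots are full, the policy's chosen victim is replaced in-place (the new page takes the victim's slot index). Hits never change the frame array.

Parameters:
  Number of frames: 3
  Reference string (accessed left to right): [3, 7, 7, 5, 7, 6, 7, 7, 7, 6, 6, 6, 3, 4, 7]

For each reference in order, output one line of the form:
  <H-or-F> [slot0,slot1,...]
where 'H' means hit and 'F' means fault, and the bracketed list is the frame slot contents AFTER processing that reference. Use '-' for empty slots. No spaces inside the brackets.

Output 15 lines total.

F [3,-,-]
F [3,7,-]
H [3,7,-]
F [3,7,5]
H [3,7,5]
F [6,7,5]
H [6,7,5]
H [6,7,5]
H [6,7,5]
H [6,7,5]
H [6,7,5]
H [6,7,5]
F [6,7,3]
F [6,4,3]
F [7,4,3]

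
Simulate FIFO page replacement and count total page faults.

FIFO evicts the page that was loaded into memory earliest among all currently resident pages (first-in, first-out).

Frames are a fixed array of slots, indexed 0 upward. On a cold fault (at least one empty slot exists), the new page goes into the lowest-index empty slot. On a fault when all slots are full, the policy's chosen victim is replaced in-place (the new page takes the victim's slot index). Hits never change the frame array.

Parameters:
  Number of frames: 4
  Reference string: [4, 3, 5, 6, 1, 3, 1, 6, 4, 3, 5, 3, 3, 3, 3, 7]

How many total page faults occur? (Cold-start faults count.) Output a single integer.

Step 0: ref 4 → FAULT, frames=[4,-,-,-]
Step 1: ref 3 → FAULT, frames=[4,3,-,-]
Step 2: ref 5 → FAULT, frames=[4,3,5,-]
Step 3: ref 6 → FAULT, frames=[4,3,5,6]
Step 4: ref 1 → FAULT (evict 4), frames=[1,3,5,6]
Step 5: ref 3 → HIT, frames=[1,3,5,6]
Step 6: ref 1 → HIT, frames=[1,3,5,6]
Step 7: ref 6 → HIT, frames=[1,3,5,6]
Step 8: ref 4 → FAULT (evict 3), frames=[1,4,5,6]
Step 9: ref 3 → FAULT (evict 5), frames=[1,4,3,6]
Step 10: ref 5 → FAULT (evict 6), frames=[1,4,3,5]
Step 11: ref 3 → HIT, frames=[1,4,3,5]
Step 12: ref 3 → HIT, frames=[1,4,3,5]
Step 13: ref 3 → HIT, frames=[1,4,3,5]
Step 14: ref 3 → HIT, frames=[1,4,3,5]
Step 15: ref 7 → FAULT (evict 1), frames=[7,4,3,5]
Total faults: 9

Answer: 9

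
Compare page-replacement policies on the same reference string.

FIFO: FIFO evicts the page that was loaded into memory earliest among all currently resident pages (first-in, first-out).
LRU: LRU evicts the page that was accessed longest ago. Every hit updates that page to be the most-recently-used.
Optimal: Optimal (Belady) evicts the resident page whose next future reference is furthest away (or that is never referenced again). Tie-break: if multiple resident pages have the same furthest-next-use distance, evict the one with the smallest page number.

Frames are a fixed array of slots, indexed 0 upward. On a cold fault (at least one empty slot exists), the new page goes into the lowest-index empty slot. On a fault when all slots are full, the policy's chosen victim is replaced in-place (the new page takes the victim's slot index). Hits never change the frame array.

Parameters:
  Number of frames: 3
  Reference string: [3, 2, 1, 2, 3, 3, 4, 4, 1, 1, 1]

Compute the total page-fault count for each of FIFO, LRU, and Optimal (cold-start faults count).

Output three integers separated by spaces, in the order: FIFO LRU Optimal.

--- FIFO ---
  step 0: ref 3 -> FAULT, frames=[3,-,-] (faults so far: 1)
  step 1: ref 2 -> FAULT, frames=[3,2,-] (faults so far: 2)
  step 2: ref 1 -> FAULT, frames=[3,2,1] (faults so far: 3)
  step 3: ref 2 -> HIT, frames=[3,2,1] (faults so far: 3)
  step 4: ref 3 -> HIT, frames=[3,2,1] (faults so far: 3)
  step 5: ref 3 -> HIT, frames=[3,2,1] (faults so far: 3)
  step 6: ref 4 -> FAULT, evict 3, frames=[4,2,1] (faults so far: 4)
  step 7: ref 4 -> HIT, frames=[4,2,1] (faults so far: 4)
  step 8: ref 1 -> HIT, frames=[4,2,1] (faults so far: 4)
  step 9: ref 1 -> HIT, frames=[4,2,1] (faults so far: 4)
  step 10: ref 1 -> HIT, frames=[4,2,1] (faults so far: 4)
  FIFO total faults: 4
--- LRU ---
  step 0: ref 3 -> FAULT, frames=[3,-,-] (faults so far: 1)
  step 1: ref 2 -> FAULT, frames=[3,2,-] (faults so far: 2)
  step 2: ref 1 -> FAULT, frames=[3,2,1] (faults so far: 3)
  step 3: ref 2 -> HIT, frames=[3,2,1] (faults so far: 3)
  step 4: ref 3 -> HIT, frames=[3,2,1] (faults so far: 3)
  step 5: ref 3 -> HIT, frames=[3,2,1] (faults so far: 3)
  step 6: ref 4 -> FAULT, evict 1, frames=[3,2,4] (faults so far: 4)
  step 7: ref 4 -> HIT, frames=[3,2,4] (faults so far: 4)
  step 8: ref 1 -> FAULT, evict 2, frames=[3,1,4] (faults so far: 5)
  step 9: ref 1 -> HIT, frames=[3,1,4] (faults so far: 5)
  step 10: ref 1 -> HIT, frames=[3,1,4] (faults so far: 5)
  LRU total faults: 5
--- Optimal ---
  step 0: ref 3 -> FAULT, frames=[3,-,-] (faults so far: 1)
  step 1: ref 2 -> FAULT, frames=[3,2,-] (faults so far: 2)
  step 2: ref 1 -> FAULT, frames=[3,2,1] (faults so far: 3)
  step 3: ref 2 -> HIT, frames=[3,2,1] (faults so far: 3)
  step 4: ref 3 -> HIT, frames=[3,2,1] (faults so far: 3)
  step 5: ref 3 -> HIT, frames=[3,2,1] (faults so far: 3)
  step 6: ref 4 -> FAULT, evict 2, frames=[3,4,1] (faults so far: 4)
  step 7: ref 4 -> HIT, frames=[3,4,1] (faults so far: 4)
  step 8: ref 1 -> HIT, frames=[3,4,1] (faults so far: 4)
  step 9: ref 1 -> HIT, frames=[3,4,1] (faults so far: 4)
  step 10: ref 1 -> HIT, frames=[3,4,1] (faults so far: 4)
  Optimal total faults: 4

Answer: 4 5 4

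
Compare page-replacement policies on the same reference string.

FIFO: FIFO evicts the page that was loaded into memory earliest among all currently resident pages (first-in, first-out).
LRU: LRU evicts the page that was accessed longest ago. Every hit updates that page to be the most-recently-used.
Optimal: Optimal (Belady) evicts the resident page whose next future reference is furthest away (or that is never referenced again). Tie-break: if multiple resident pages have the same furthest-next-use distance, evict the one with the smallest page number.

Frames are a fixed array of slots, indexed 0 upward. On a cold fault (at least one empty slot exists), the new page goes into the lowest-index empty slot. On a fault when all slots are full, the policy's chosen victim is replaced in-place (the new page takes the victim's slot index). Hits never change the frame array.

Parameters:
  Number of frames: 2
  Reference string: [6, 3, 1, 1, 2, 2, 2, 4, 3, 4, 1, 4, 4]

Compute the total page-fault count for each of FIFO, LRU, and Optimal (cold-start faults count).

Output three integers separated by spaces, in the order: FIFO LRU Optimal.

--- FIFO ---
  step 0: ref 6 -> FAULT, frames=[6,-] (faults so far: 1)
  step 1: ref 3 -> FAULT, frames=[6,3] (faults so far: 2)
  step 2: ref 1 -> FAULT, evict 6, frames=[1,3] (faults so far: 3)
  step 3: ref 1 -> HIT, frames=[1,3] (faults so far: 3)
  step 4: ref 2 -> FAULT, evict 3, frames=[1,2] (faults so far: 4)
  step 5: ref 2 -> HIT, frames=[1,2] (faults so far: 4)
  step 6: ref 2 -> HIT, frames=[1,2] (faults so far: 4)
  step 7: ref 4 -> FAULT, evict 1, frames=[4,2] (faults so far: 5)
  step 8: ref 3 -> FAULT, evict 2, frames=[4,3] (faults so far: 6)
  step 9: ref 4 -> HIT, frames=[4,3] (faults so far: 6)
  step 10: ref 1 -> FAULT, evict 4, frames=[1,3] (faults so far: 7)
  step 11: ref 4 -> FAULT, evict 3, frames=[1,4] (faults so far: 8)
  step 12: ref 4 -> HIT, frames=[1,4] (faults so far: 8)
  FIFO total faults: 8
--- LRU ---
  step 0: ref 6 -> FAULT, frames=[6,-] (faults so far: 1)
  step 1: ref 3 -> FAULT, frames=[6,3] (faults so far: 2)
  step 2: ref 1 -> FAULT, evict 6, frames=[1,3] (faults so far: 3)
  step 3: ref 1 -> HIT, frames=[1,3] (faults so far: 3)
  step 4: ref 2 -> FAULT, evict 3, frames=[1,2] (faults so far: 4)
  step 5: ref 2 -> HIT, frames=[1,2] (faults so far: 4)
  step 6: ref 2 -> HIT, frames=[1,2] (faults so far: 4)
  step 7: ref 4 -> FAULT, evict 1, frames=[4,2] (faults so far: 5)
  step 8: ref 3 -> FAULT, evict 2, frames=[4,3] (faults so far: 6)
  step 9: ref 4 -> HIT, frames=[4,3] (faults so far: 6)
  step 10: ref 1 -> FAULT, evict 3, frames=[4,1] (faults so far: 7)
  step 11: ref 4 -> HIT, frames=[4,1] (faults so far: 7)
  step 12: ref 4 -> HIT, frames=[4,1] (faults so far: 7)
  LRU total faults: 7
--- Optimal ---
  step 0: ref 6 -> FAULT, frames=[6,-] (faults so far: 1)
  step 1: ref 3 -> FAULT, frames=[6,3] (faults so far: 2)
  step 2: ref 1 -> FAULT, evict 6, frames=[1,3] (faults so far: 3)
  step 3: ref 1 -> HIT, frames=[1,3] (faults so far: 3)
  step 4: ref 2 -> FAULT, evict 1, frames=[2,3] (faults so far: 4)
  step 5: ref 2 -> HIT, frames=[2,3] (faults so far: 4)
  step 6: ref 2 -> HIT, frames=[2,3] (faults so far: 4)
  step 7: ref 4 -> FAULT, evict 2, frames=[4,3] (faults so far: 5)
  step 8: ref 3 -> HIT, frames=[4,3] (faults so far: 5)
  step 9: ref 4 -> HIT, frames=[4,3] (faults so far: 5)
  step 10: ref 1 -> FAULT, evict 3, frames=[4,1] (faults so far: 6)
  step 11: ref 4 -> HIT, frames=[4,1] (faults so far: 6)
  step 12: ref 4 -> HIT, frames=[4,1] (faults so far: 6)
  Optimal total faults: 6

Answer: 8 7 6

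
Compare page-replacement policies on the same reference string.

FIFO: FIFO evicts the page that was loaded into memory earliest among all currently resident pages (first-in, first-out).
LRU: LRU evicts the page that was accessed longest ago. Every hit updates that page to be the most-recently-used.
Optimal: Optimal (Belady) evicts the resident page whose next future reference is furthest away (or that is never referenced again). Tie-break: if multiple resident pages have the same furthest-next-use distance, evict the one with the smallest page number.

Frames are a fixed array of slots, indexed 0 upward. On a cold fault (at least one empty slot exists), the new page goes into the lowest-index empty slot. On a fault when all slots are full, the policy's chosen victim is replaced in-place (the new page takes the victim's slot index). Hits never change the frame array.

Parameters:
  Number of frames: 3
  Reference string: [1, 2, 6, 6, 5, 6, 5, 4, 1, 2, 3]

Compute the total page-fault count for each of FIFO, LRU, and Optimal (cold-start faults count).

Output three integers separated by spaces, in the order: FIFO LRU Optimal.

--- FIFO ---
  step 0: ref 1 -> FAULT, frames=[1,-,-] (faults so far: 1)
  step 1: ref 2 -> FAULT, frames=[1,2,-] (faults so far: 2)
  step 2: ref 6 -> FAULT, frames=[1,2,6] (faults so far: 3)
  step 3: ref 6 -> HIT, frames=[1,2,6] (faults so far: 3)
  step 4: ref 5 -> FAULT, evict 1, frames=[5,2,6] (faults so far: 4)
  step 5: ref 6 -> HIT, frames=[5,2,6] (faults so far: 4)
  step 6: ref 5 -> HIT, frames=[5,2,6] (faults so far: 4)
  step 7: ref 4 -> FAULT, evict 2, frames=[5,4,6] (faults so far: 5)
  step 8: ref 1 -> FAULT, evict 6, frames=[5,4,1] (faults so far: 6)
  step 9: ref 2 -> FAULT, evict 5, frames=[2,4,1] (faults so far: 7)
  step 10: ref 3 -> FAULT, evict 4, frames=[2,3,1] (faults so far: 8)
  FIFO total faults: 8
--- LRU ---
  step 0: ref 1 -> FAULT, frames=[1,-,-] (faults so far: 1)
  step 1: ref 2 -> FAULT, frames=[1,2,-] (faults so far: 2)
  step 2: ref 6 -> FAULT, frames=[1,2,6] (faults so far: 3)
  step 3: ref 6 -> HIT, frames=[1,2,6] (faults so far: 3)
  step 4: ref 5 -> FAULT, evict 1, frames=[5,2,6] (faults so far: 4)
  step 5: ref 6 -> HIT, frames=[5,2,6] (faults so far: 4)
  step 6: ref 5 -> HIT, frames=[5,2,6] (faults so far: 4)
  step 7: ref 4 -> FAULT, evict 2, frames=[5,4,6] (faults so far: 5)
  step 8: ref 1 -> FAULT, evict 6, frames=[5,4,1] (faults so far: 6)
  step 9: ref 2 -> FAULT, evict 5, frames=[2,4,1] (faults so far: 7)
  step 10: ref 3 -> FAULT, evict 4, frames=[2,3,1] (faults so far: 8)
  LRU total faults: 8
--- Optimal ---
  step 0: ref 1 -> FAULT, frames=[1,-,-] (faults so far: 1)
  step 1: ref 2 -> FAULT, frames=[1,2,-] (faults so far: 2)
  step 2: ref 6 -> FAULT, frames=[1,2,6] (faults so far: 3)
  step 3: ref 6 -> HIT, frames=[1,2,6] (faults so far: 3)
  step 4: ref 5 -> FAULT, evict 2, frames=[1,5,6] (faults so far: 4)
  step 5: ref 6 -> HIT, frames=[1,5,6] (faults so far: 4)
  step 6: ref 5 -> HIT, frames=[1,5,6] (faults so far: 4)
  step 7: ref 4 -> FAULT, evict 5, frames=[1,4,6] (faults so far: 5)
  step 8: ref 1 -> HIT, frames=[1,4,6] (faults so far: 5)
  step 9: ref 2 -> FAULT, evict 1, frames=[2,4,6] (faults so far: 6)
  step 10: ref 3 -> FAULT, evict 2, frames=[3,4,6] (faults so far: 7)
  Optimal total faults: 7

Answer: 8 8 7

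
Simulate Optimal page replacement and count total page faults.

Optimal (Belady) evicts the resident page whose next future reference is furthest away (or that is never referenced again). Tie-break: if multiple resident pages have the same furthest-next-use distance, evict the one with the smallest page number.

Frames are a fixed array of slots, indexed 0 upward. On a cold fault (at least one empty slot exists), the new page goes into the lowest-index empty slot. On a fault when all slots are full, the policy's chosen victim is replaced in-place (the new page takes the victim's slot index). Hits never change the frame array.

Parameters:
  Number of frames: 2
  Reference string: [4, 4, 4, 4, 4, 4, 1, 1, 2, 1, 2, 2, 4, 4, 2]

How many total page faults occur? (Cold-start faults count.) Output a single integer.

Step 0: ref 4 → FAULT, frames=[4,-]
Step 1: ref 4 → HIT, frames=[4,-]
Step 2: ref 4 → HIT, frames=[4,-]
Step 3: ref 4 → HIT, frames=[4,-]
Step 4: ref 4 → HIT, frames=[4,-]
Step 5: ref 4 → HIT, frames=[4,-]
Step 6: ref 1 → FAULT, frames=[4,1]
Step 7: ref 1 → HIT, frames=[4,1]
Step 8: ref 2 → FAULT (evict 4), frames=[2,1]
Step 9: ref 1 → HIT, frames=[2,1]
Step 10: ref 2 → HIT, frames=[2,1]
Step 11: ref 2 → HIT, frames=[2,1]
Step 12: ref 4 → FAULT (evict 1), frames=[2,4]
Step 13: ref 4 → HIT, frames=[2,4]
Step 14: ref 2 → HIT, frames=[2,4]
Total faults: 4

Answer: 4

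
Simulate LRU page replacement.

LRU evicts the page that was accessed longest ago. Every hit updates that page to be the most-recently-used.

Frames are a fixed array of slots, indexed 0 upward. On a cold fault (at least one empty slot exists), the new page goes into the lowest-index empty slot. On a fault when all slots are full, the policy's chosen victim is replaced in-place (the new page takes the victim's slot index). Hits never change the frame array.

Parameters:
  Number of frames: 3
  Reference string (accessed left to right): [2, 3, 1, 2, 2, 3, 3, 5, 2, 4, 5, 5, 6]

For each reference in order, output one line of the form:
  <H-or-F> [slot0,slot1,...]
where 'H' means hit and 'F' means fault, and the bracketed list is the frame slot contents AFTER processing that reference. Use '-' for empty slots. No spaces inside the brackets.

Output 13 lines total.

F [2,-,-]
F [2,3,-]
F [2,3,1]
H [2,3,1]
H [2,3,1]
H [2,3,1]
H [2,3,1]
F [2,3,5]
H [2,3,5]
F [2,4,5]
H [2,4,5]
H [2,4,5]
F [6,4,5]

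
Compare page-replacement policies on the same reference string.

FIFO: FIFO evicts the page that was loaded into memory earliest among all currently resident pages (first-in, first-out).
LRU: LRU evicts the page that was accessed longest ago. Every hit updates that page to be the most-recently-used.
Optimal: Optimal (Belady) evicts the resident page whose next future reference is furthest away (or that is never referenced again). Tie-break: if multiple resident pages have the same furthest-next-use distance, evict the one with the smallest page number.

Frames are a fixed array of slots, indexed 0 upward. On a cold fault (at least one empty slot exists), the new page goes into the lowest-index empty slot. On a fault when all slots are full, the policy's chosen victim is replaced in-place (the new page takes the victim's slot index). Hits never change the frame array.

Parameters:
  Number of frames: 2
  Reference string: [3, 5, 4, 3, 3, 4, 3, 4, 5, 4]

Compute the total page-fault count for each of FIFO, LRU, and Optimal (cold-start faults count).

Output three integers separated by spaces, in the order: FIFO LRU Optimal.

--- FIFO ---
  step 0: ref 3 -> FAULT, frames=[3,-] (faults so far: 1)
  step 1: ref 5 -> FAULT, frames=[3,5] (faults so far: 2)
  step 2: ref 4 -> FAULT, evict 3, frames=[4,5] (faults so far: 3)
  step 3: ref 3 -> FAULT, evict 5, frames=[4,3] (faults so far: 4)
  step 4: ref 3 -> HIT, frames=[4,3] (faults so far: 4)
  step 5: ref 4 -> HIT, frames=[4,3] (faults so far: 4)
  step 6: ref 3 -> HIT, frames=[4,3] (faults so far: 4)
  step 7: ref 4 -> HIT, frames=[4,3] (faults so far: 4)
  step 8: ref 5 -> FAULT, evict 4, frames=[5,3] (faults so far: 5)
  step 9: ref 4 -> FAULT, evict 3, frames=[5,4] (faults so far: 6)
  FIFO total faults: 6
--- LRU ---
  step 0: ref 3 -> FAULT, frames=[3,-] (faults so far: 1)
  step 1: ref 5 -> FAULT, frames=[3,5] (faults so far: 2)
  step 2: ref 4 -> FAULT, evict 3, frames=[4,5] (faults so far: 3)
  step 3: ref 3 -> FAULT, evict 5, frames=[4,3] (faults so far: 4)
  step 4: ref 3 -> HIT, frames=[4,3] (faults so far: 4)
  step 5: ref 4 -> HIT, frames=[4,3] (faults so far: 4)
  step 6: ref 3 -> HIT, frames=[4,3] (faults so far: 4)
  step 7: ref 4 -> HIT, frames=[4,3] (faults so far: 4)
  step 8: ref 5 -> FAULT, evict 3, frames=[4,5] (faults so far: 5)
  step 9: ref 4 -> HIT, frames=[4,5] (faults so far: 5)
  LRU total faults: 5
--- Optimal ---
  step 0: ref 3 -> FAULT, frames=[3,-] (faults so far: 1)
  step 1: ref 5 -> FAULT, frames=[3,5] (faults so far: 2)
  step 2: ref 4 -> FAULT, evict 5, frames=[3,4] (faults so far: 3)
  step 3: ref 3 -> HIT, frames=[3,4] (faults so far: 3)
  step 4: ref 3 -> HIT, frames=[3,4] (faults so far: 3)
  step 5: ref 4 -> HIT, frames=[3,4] (faults so far: 3)
  step 6: ref 3 -> HIT, frames=[3,4] (faults so far: 3)
  step 7: ref 4 -> HIT, frames=[3,4] (faults so far: 3)
  step 8: ref 5 -> FAULT, evict 3, frames=[5,4] (faults so far: 4)
  step 9: ref 4 -> HIT, frames=[5,4] (faults so far: 4)
  Optimal total faults: 4

Answer: 6 5 4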